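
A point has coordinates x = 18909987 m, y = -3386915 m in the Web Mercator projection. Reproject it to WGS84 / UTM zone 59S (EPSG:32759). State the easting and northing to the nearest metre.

E 390155 m, N 6781683 m

Web Mercator inverse (R = 6378137 m) → φ = -29.08850054°, λ = 169.87130345°.
UTM 59S forward: E = 390155.032 m, N = 6781683.177 m.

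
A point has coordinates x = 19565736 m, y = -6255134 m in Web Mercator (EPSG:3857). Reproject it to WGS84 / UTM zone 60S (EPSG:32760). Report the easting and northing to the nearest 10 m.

Web Mercator inverse (R = 6378137 m) → φ = -48.88360131°, λ = 175.76199694°.
UTM 60S forward: E = 409239.459 m, N = 4584744.808 m.

E 409240 m, N 4584740 m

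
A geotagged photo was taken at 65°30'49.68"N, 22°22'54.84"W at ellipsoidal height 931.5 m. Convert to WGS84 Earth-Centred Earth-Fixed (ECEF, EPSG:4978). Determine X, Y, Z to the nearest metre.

X 2451584 m, Y -1009564 m, Z 5782535 m

WGS84: a = 6378137 m, e² = 0.006694380; N(φ) = a/√(1−e²sin²φ) = 6395892.212 m.
X = (N+h)·cosφ·cosλ = 2451584.131 m; Y = (N+h)·cosφ·sinλ = -1009564.143 m; Z = (N(1−e²)+h)·sinφ = 5782534.925 m.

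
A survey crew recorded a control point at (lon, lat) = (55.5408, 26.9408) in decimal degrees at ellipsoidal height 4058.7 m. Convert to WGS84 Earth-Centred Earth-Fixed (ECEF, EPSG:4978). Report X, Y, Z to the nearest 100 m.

X 3221500 m, Y 4694400 m, Z 2874200 m

WGS84: a = 6378137 m, e² = 0.006694380; N(φ) = a/√(1−e²sin²φ) = 6382523.842 m.
X = (N+h)·cosφ·cosλ = 3221480.222 m; Y = (N+h)·cosφ·sinλ = 4694440.736 m; Z = (N(1−e²)+h)·sinφ = 2874208.319 m.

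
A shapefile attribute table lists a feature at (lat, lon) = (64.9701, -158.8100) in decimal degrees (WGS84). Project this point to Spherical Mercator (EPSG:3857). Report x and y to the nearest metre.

x -17678648 m, y 9600500 m

Web Mercator is spherical with R = a = 6378137 m.
x = R·λ = 6378137 × -2.771757385 = -17678648.333 m.
y = R·ln tan(π/4 + φ/2) = 6378137 × 1.505220117 = 9600500.123 m.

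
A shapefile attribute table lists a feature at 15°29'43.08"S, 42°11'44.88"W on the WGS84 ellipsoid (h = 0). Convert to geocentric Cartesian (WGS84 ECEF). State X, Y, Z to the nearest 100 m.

X 4554600 m, Y -4129300 m, Z -1693000 m

WGS84: a = 6378137 m, e² = 0.006694380; N(φ) = a/√(1−e²sin²φ) = 6379661.300 m.
X = (N+h)·cosφ·cosλ = 4554603.229 m; Y = (N+h)·cosφ·sinλ = -4129253.686 m; Z = (N(1−e²)+h)·sinφ = -1692976.219 m.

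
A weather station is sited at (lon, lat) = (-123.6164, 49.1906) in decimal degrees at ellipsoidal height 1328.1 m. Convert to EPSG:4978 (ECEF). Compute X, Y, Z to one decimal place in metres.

WGS84: a = 6378137 m, e² = 0.006694380; N(φ) = a/√(1−e²sin²φ) = 6390402.595 m.
X = (N+h)·cosφ·cosλ = -2312668.528 m; Y = (N+h)·cosφ·sinλ = -3478685.322 m; Z = (N(1−e²)+h)·sinφ = 4805443.772 m.

X -2312668.5 m, Y -3478685.3 m, Z 4805443.8 m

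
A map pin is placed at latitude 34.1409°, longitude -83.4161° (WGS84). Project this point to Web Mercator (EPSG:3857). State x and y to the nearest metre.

Web Mercator is spherical with R = a = 6378137 m.
x = R·λ = 6378137 × -1.455885594 = -9285837.776 m.
y = R·ln tan(π/4 + φ/2) = 6378137 × 0.634626879 = 4047737.181 m.

x -9285838 m, y 4047737 m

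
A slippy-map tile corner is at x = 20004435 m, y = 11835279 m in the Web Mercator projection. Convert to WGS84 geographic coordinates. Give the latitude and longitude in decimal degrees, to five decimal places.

R = 6378137 m. λ = x/R = 179.70289711°.
φ = 2·arctan(exp(y/R)) − 90° = 2·arctan(6.39554) − 90° = 72.22649991°.

lat 72.22650°, lon 179.70290°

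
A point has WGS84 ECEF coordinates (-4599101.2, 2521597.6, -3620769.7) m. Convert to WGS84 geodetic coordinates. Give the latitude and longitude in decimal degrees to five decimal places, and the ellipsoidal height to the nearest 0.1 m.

λ = atan2(Y, X) = 151.26489949°; p = √(X²+Y²) = 5245015.4 m.
Bowring's method on WGS84 (a = 6378137 m, b = 6356752.314 m) gives φ = -34.79840025°, h = 2183.033 m.

lat -34.79840°, lon 151.26490°, h 2183.0 m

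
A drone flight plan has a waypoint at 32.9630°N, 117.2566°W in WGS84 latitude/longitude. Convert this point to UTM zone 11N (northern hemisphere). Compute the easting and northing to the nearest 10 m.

E 476020 m, N 3647210 m

Zone 11 central meridian λ₀ = 6×11 − 183 = -117°; Δλ = -0.2566°.
Transverse Mercator on WGS84 with k₀ = 0.9996 gives E = 476019.464 m, N = 3647214.350 m.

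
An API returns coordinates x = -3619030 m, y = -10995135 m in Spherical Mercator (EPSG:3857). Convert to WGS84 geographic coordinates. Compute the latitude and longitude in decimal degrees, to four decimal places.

lat -69.7727°, lon -32.5103°

R = 6378137 m. λ = x/R = -32.51029963°.
φ = 2·arctan(exp(y/R)) − 90° = 2·arctan(0.17837) − 90° = -69.77270015°.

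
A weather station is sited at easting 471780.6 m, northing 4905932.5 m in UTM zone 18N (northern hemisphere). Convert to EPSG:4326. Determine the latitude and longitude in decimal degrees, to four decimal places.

Zone 18N: λ₀ = -75°, k₀ = 0.9996, false easting 500000 m.
Meridian distance M = (N − FN)/k₀ = 4907895.7 m.
Inverse transverse Mercator on WGS84 gives φ = 44.30610031°, λ = -75.35380045°.

lat 44.3061°, lon -75.3538°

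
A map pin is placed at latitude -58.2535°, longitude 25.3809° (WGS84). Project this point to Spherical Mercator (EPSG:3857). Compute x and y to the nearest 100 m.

Web Mercator is spherical with R = a = 6378137 m.
x = R·λ = 6378137 × 0.442980272 = 2825388.864 m.
y = R·ln tan(π/4 + φ/2) = 6378137 × -1.257539555 = -8020759.567 m.

x 2825400 m, y -8020800 m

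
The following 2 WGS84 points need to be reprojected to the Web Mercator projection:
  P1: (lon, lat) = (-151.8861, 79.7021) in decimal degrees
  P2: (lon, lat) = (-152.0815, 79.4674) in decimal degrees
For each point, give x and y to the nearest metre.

P1: x -16907883 m, y 15350499 m; P2: x -16929635 m, y 15205972 m

Web Mercator: x = R·λ, y = R·ln tan(π/4+φ/2), R = 6378137 m.
P1 (79.7021°, -151.8861°) → (-16907883.311, 15350498.925) m.
P2 (79.4674°, -152.0815°) → (-16929635.139, 15205971.600) m.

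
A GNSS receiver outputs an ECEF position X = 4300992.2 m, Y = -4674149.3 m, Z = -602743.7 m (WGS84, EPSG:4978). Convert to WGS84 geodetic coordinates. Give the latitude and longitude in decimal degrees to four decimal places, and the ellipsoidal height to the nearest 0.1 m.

lat -5.4570°, lon -47.3808°, h 2454.9 m

λ = atan2(Y, X) = -47.38080037°; p = √(X²+Y²) = 6351866.3 m.
Bowring's method on WGS84 (a = 6378137 m, b = 6356752.314 m) gives φ = -5.45700025°, h = 2454.905 m.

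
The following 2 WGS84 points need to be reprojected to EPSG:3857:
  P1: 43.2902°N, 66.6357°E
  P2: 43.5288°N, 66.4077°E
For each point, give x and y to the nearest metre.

Web Mercator: x = R·λ, y = R·ln tan(π/4+φ/2), R = 6378137 m.
P1 (43.2902°, 66.6357°) → (7417852.193, 5356248.079) m.
P2 (43.5288°, 66.4077°) → (7392471.349, 5392810.116) m.

P1: x 7417852 m, y 5356248 m; P2: x 7392471 m, y 5392810 m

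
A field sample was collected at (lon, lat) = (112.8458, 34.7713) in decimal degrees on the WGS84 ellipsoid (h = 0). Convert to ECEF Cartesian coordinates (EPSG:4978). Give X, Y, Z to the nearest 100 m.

X -2036400 m, Y 4833500 m, Z 3617100 m

WGS84: a = 6378137 m, e² = 0.006694380; N(φ) = a/√(1−e²sin²φ) = 6385091.952 m.
X = (N+h)·cosφ·cosλ = -2036359.535 m; Y = (N+h)·cosφ·sinλ = 4833488.734 m; Z = (N(1−e²)+h)·sinφ = 3617054.698 m.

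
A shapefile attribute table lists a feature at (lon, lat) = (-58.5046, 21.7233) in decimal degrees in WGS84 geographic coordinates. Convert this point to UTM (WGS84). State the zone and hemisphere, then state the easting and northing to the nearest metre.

Longitude -58.5046° lies in the 6° band [-60°, -54°), giving zone 21; latitude is north of the equator, so 21N.
Zone 21 central meridian λ₀ = 6×21 − 183 = -57°; Δλ = -1.5046°.
Transverse Mercator on WGS84 with k₀ = 0.9996 gives E = 344381.365 m, N = 2402957.053 m.

Zone 21N: E 344381 m, N 2402957 m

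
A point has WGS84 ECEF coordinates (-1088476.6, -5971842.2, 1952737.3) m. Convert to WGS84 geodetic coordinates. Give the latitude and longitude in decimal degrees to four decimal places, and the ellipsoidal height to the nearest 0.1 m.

lat 17.9450°, lon -100.3298°, h 464.8 m

λ = atan2(Y, X) = -100.32980049°; p = √(X²+Y²) = 6070229.0 m.
Bowring's method on WGS84 (a = 6378137 m, b = 6356752.314 m) gives φ = 17.94499995°, h = 464.773 m.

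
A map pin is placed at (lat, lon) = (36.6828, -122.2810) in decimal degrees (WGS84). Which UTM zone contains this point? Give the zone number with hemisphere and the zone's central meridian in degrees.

Zone 10N, central meridian -123°

UTM zone = ⌊(λ + 180)/6⌋ + 1; -122.2810° ∈ [-126°, -120°) → zone 10.
Hemisphere: N (φ ≥ 0).
Central meridian λ₀ = 6×10 − 183 = -123°.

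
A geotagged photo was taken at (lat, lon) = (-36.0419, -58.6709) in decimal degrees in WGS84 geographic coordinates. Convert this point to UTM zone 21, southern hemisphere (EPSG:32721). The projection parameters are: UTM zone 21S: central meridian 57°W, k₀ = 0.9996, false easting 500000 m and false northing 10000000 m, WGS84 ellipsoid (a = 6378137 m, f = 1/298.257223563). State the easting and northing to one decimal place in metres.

E 349478.8 m, N 6010112.6 m

Zone 21 central meridian λ₀ = 6×21 − 183 = -57°; Δλ = -1.6709°.
Transverse Mercator on WGS84 with k₀ = 0.9996 gives E = 349478.835 m, N = 6010112.624 m.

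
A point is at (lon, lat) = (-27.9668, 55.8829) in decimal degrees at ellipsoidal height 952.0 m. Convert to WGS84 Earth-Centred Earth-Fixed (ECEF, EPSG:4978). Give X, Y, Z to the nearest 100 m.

WGS84: a = 6378137 m, e² = 0.006694380; N(φ) = a/√(1−e²sin²φ) = 6392820.185 m.
X = (N+h)·cosφ·cosλ = 3167382.248 m; Y = (N+h)·cosφ·sinλ = -1681773.525 m; Z = (N(1−e²)+h)·sinφ = 5257928.591 m.

X 3167400 m, Y -1681800 m, Z 5257900 m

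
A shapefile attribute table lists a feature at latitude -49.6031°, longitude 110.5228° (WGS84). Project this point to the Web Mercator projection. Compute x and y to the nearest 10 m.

Web Mercator is spherical with R = a = 6378137 m.
x = R·λ = 6378137 × 1.928986759 = 12303341.817 m.
y = R·ln tan(π/4 + φ/2) = 6378137 × -0.999950516 = -6377821.383 m.

x 12303340 m, y -6377820 m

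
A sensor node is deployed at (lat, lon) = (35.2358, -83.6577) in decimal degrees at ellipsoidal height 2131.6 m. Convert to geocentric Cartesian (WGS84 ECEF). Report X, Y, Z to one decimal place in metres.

X 576325.2 m, Y -5185188.4 m, Z 3660495.0 m

WGS84: a = 6378137 m, e² = 0.006694380; N(φ) = a/√(1−e²sin²φ) = 6385255.135 m.
X = (N+h)·cosφ·cosλ = 576325.198 m; Y = (N+h)·cosφ·sinλ = -5185188.428 m; Z = (N(1−e²)+h)·sinφ = 3660495.044 m.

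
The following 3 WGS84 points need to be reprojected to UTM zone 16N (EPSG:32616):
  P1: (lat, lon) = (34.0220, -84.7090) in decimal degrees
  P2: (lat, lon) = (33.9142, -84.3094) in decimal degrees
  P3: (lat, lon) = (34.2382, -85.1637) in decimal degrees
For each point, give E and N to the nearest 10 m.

UTM zone 16N: λ₀ = -87°, k₀ = 0.9996.
P1 (34.0220°, -84.7090°) → (711535.572, 3766962.326) m.
P2 (33.9142°, -84.3094°) → (748755.390, 3755903.002) m.
P3 (34.2382°, -85.1637°) → (669114.231, 3790092.692) m.

P1: E 711540 m, N 3766960 m; P2: E 748760 m, N 3755900 m; P3: E 669110 m, N 3790090 m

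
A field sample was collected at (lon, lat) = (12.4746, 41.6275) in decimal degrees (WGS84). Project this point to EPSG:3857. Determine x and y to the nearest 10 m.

Web Mercator is spherical with R = a = 6378137 m.
x = R·λ = 6378137 × 0.217722843 = 1388666.120 m.
y = R·ln tan(π/4 + φ/2) = 6378137 × 0.800444243 = 5105343.044 m.

x 1388670 m, y 5105340 m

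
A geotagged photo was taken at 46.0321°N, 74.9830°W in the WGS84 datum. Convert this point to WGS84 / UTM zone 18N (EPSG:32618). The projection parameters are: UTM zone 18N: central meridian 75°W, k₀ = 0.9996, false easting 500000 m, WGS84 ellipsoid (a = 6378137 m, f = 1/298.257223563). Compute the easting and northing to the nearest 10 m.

Zone 18 central meridian λ₀ = 6×18 − 183 = -75°; Δλ = +0.0170°.
Transverse Mercator on WGS84 with k₀ = 0.9996 gives E = 501315.588 m, N = 5097614.173 m.

E 501320 m, N 5097610 m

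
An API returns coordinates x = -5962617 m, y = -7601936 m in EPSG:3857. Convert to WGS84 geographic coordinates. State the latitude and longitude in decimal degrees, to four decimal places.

R = 6378137 m. λ = x/R = -53.56309984°.
φ = 2·arctan(exp(y/R)) − 90° = 2·arctan(0.30365) − 90° = -56.21799871°.

lat -56.2180°, lon -53.5631°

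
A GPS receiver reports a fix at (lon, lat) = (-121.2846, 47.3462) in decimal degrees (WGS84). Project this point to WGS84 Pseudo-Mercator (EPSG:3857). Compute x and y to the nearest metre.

x -13501340 m, y 5998767 m

Web Mercator is spherical with R = a = 6378137 m.
x = R·λ = 6378137 × -2.116815602 = -13501339.913 m.
y = R·ln tan(π/4 + φ/2) = 6378137 × 0.940520240 = 5998766.942 m.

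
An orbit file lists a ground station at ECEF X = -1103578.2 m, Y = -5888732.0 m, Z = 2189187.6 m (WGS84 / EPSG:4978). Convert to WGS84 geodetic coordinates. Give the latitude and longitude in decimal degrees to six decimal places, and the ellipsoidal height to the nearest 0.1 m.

lat 20.196500°, lon -100.614401°, h 3075.7 m

λ = atan2(Y, X) = -100.61440051°; p = √(X²+Y²) = 5991247.7 m.
Bowring's method on WGS84 (a = 6378137 m, b = 6356752.314 m) gives φ = 20.19650026°, h = 3075.691 m.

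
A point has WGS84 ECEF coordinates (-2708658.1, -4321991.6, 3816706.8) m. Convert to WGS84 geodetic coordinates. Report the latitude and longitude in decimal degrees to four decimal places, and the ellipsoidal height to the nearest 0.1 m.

lat 36.9916°, lon -122.0760°, h 96.7 m

λ = atan2(Y, X) = -122.07600005°; p = √(X²+Y²) = 5100631.3 m.
Bowring's method on WGS84 (a = 6378137 m, b = 6356752.314 m) gives φ = 36.99159982°, h = 96.716 m.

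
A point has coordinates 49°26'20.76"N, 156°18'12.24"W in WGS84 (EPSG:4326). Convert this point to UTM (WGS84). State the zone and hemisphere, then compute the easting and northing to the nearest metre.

Zone 4N: E 695485 m, N 5479766 m

Longitude -156.3034° lies in the 6° band [-162°, -156°), giving zone 4; latitude is north of the equator, so 4N.
Zone 4 central meridian λ₀ = 6×4 − 183 = -159°; Δλ = +2.6966°.
Transverse Mercator on WGS84 with k₀ = 0.9996 gives E = 695485.401 m, N = 5479766.361 m.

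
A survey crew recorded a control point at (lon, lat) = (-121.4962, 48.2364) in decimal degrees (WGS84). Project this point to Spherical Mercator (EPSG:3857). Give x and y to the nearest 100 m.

Web Mercator is spherical with R = a = 6378137 m.
x = R·λ = 6378137 × -2.120508719 = -13524895.117 m.
y = R·ln tan(π/4 + φ/2) = 6378137 × 0.963647201 = 6146273.868 m.

x -13524900 m, y 6146300 m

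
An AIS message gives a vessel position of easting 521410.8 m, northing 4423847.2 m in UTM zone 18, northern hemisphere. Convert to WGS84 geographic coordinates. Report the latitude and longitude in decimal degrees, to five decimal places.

lat 39.96450°, lon -74.74930°

Zone 18N: λ₀ = -75°, k₀ = 0.9996, false easting 500000 m.
Meridian distance M = (N − FN)/k₀ = 4425617.4 m.
Inverse transverse Mercator on WGS84 gives φ = 39.96450031°, λ = -74.74929961°.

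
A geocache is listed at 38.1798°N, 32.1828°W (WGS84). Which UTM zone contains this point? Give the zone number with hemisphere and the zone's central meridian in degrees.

UTM zone = ⌊(λ + 180)/6⌋ + 1; -32.1828° ∈ [-36°, -30°) → zone 25.
Hemisphere: N (φ ≥ 0).
Central meridian λ₀ = 6×25 − 183 = -33°.

Zone 25N, central meridian -33°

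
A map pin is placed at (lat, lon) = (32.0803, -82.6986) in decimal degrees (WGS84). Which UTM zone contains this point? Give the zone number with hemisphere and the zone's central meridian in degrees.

UTM zone = ⌊(λ + 180)/6⌋ + 1; -82.6986° ∈ [-84°, -78°) → zone 17.
Hemisphere: N (φ ≥ 0).
Central meridian λ₀ = 6×17 − 183 = -81°.

Zone 17N, central meridian -81°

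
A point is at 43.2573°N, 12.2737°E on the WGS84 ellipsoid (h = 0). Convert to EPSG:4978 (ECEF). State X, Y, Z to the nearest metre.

WGS84: a = 6378137 m, e² = 0.006694380; N(φ) = a/√(1−e²sin²φ) = 6388186.175 m.
X = (N+h)·cosφ·cosλ = 4546072.666 m; Y = (N+h)·cosφ·sinλ = 989018.408 m; Z = (N(1−e²)+h)·sinφ = 4348363.519 m.

X 4546073 m, Y 989018 m, Z 4348364 m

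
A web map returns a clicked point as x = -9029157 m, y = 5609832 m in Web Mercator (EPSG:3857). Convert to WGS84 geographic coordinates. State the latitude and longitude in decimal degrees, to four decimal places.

lat 44.9257°, lon -81.1103°

R = 6378137 m. λ = x/R = -81.11029736°.
φ = 2·arctan(exp(y/R)) − 90° = 2·arctan(2.40979) − 90° = 44.92569971°.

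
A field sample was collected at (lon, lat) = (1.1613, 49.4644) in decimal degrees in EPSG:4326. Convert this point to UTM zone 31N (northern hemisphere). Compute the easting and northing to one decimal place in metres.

E 366771.2 m, N 5480708.0 m

Zone 31 central meridian λ₀ = 6×31 − 183 = 3°; Δλ = -1.8387°.
Transverse Mercator on WGS84 with k₀ = 0.9996 gives E = 366771.151 m, N = 5480707.964 m.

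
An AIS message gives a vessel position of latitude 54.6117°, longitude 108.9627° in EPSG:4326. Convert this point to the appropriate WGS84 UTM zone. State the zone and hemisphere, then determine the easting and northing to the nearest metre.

Longitude 108.9627° lies in the 6° band [108°, 114°), giving zone 49; latitude is north of the equator, so 49N.
Zone 49 central meridian λ₀ = 6×49 − 183 = 111°; Δλ = -2.0373°.
Transverse Mercator on WGS84 with k₀ = 0.9996 gives E = 368430.490 m, N = 6053490.493 m.

Zone 49N: E 368430 m, N 6053490 m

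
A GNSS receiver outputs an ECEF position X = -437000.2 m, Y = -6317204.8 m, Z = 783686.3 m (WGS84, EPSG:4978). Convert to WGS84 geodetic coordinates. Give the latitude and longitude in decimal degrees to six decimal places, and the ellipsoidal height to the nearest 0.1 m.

lat 7.102100°, lon -93.957200°, h 2799.2 m

λ = atan2(Y, X) = -93.95719994°; p = √(X²+Y²) = 6332301.8 m.
Bowring's method on WGS84 (a = 6378137 m, b = 6356752.314 m) gives φ = 7.10210042°, h = 2799.233 m.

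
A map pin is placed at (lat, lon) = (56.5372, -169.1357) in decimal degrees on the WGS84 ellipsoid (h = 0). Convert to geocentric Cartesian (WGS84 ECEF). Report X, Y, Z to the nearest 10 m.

X -3461910 m, Y -664420 m, Z 5297660 m

WGS84: a = 6378137 m, e² = 0.006694380; N(φ) = a/√(1−e²sin²φ) = 6393047.122 m.
X = (N+h)·cosφ·cosλ = -3461914.519 m; Y = (N+h)·cosφ·sinλ = -664422.877 m; Z = (N(1−e²)+h)·sinφ = 5297657.645 m.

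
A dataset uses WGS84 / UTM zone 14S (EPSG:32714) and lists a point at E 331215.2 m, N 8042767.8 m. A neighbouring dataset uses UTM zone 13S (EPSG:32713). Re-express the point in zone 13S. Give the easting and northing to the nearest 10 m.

E 967870 m, N 8038000 m

UTM 14S → geographic: φ = -17.69570034°, λ = -100.59150013°.
UTM 13S (λ₀ = -105°) forward: E = 967868.228 m, N = 8038001.574 m.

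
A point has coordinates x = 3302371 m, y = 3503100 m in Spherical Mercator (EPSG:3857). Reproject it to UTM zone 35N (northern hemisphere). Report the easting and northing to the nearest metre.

Web Mercator inverse (R = 6378137 m) → φ = 29.99650032°, λ = 29.66570343°.
UTM 35N forward: E = 757156.682 m, N = 3321389.680 m.

E 757157 m, N 3321390 m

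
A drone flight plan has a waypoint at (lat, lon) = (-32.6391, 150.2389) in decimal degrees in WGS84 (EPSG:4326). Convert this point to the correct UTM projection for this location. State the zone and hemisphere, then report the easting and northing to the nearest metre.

Zone 56S: E 240982 m, N 6385354 m

Longitude 150.2389° lies in the 6° band [150°, 156°), giving zone 56; latitude is south of the equator, so 56S.
Zone 56 central meridian λ₀ = 6×56 − 183 = 153°; Δλ = -2.7611°.
Transverse Mercator on WGS84 with k₀ = 0.9996 gives E = 240982.326 m, N = 6385353.624 m.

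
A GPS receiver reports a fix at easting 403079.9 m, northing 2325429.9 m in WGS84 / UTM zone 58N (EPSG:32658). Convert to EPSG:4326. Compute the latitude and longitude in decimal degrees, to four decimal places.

Zone 58N: λ₀ = 165°, k₀ = 0.9996, false easting 500000 m.
Meridian distance M = (N − FN)/k₀ = 2326360.4 m.
Inverse transverse Mercator on WGS84 gives φ = 21.02709960°, λ = 164.06729997°.

lat 21.0271°, lon 164.0673°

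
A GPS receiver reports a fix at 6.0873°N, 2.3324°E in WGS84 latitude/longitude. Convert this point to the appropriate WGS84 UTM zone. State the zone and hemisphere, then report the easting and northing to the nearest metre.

Longitude 2.3324° lies in the 6° band [0°, 6°), giving zone 31; latitude is north of the equator, so 31N.
Zone 31 central meridian λ₀ = 6×31 − 183 = 3°; Δλ = -0.6676°.
Transverse Mercator on WGS84 with k₀ = 0.9996 gives E = 426127.279 m, N = 672900.555 m.

Zone 31N: E 426127 m, N 672901 m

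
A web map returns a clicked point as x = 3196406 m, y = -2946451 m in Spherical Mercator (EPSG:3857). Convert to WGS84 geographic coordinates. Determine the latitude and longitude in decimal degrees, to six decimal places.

R = 6378137 m. λ = x/R = 28.71380364°.
φ = 2·arctan(exp(y/R)) − 90° = 2·arctan(0.63005) − 90° = -25.57430004°.

lat -25.574300°, lon 28.713804°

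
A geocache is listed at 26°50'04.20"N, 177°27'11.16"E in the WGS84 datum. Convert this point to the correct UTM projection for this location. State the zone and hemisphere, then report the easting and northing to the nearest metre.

Longitude 177.4531° lies in the 6° band [174°, 180°), giving zone 60; latitude is north of the equator, so 60N.
Zone 60 central meridian λ₀ = 6×60 − 183 = 177°; Δλ = +0.4531°.
Transverse Mercator on WGS84 with k₀ = 0.9996 gives E = 545020.305 m, N = 2968185.169 m.

Zone 60N: E 545020 m, N 2968185 m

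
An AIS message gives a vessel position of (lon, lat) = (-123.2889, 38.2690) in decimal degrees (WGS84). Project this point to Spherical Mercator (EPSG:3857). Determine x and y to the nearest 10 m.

x -13724460 m, y 4617500 m

Web Mercator is spherical with R = a = 6378137 m.
x = R·λ = 6378137 × -2.151797236 = -13724457.568 m.
y = R·ln tan(π/4 + φ/2) = 6378137 × 0.723956932 = 4617496.497 m.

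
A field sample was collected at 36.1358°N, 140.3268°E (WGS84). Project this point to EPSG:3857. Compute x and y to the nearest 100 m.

Web Mercator is spherical with R = a = 6378137 m.
x = R·λ = 6378137 × 2.449164689 = 15621107.921 m.
y = R·ln tan(π/4 + φ/2) = 6378137 × 0.677207681 = 4319323.367 m.

x 15621100 m, y 4319300 m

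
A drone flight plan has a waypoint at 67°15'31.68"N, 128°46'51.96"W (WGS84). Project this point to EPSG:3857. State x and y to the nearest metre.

Web Mercator is spherical with R = a = 6378137 m.
x = R·λ = 6378137 × -2.247654209 = -14335846.476 m.
y = R·ln tan(π/4 + φ/2) = 6378137 × 1.603945843 = 10230186.328 m.

x -14335846 m, y 10230186 m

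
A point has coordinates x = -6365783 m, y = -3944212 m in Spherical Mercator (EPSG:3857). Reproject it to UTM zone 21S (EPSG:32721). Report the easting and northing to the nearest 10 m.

E 482810 m, N 6307930 m

Web Mercator inverse (R = 6378137 m) → φ = -33.36769767°, λ = -57.18480164°.
UTM 21S forward: E = 482808.552 m, N = 6307933.604 m.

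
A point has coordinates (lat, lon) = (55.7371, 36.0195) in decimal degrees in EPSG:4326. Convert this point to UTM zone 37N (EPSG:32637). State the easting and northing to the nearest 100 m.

Zone 37 central meridian λ₀ = 6×37 − 183 = 39°; Δλ = -2.9805°.
Transverse Mercator on WGS84 with k₀ = 0.9996 gives E = 312883.715 m, N = 6180843.917 m.

E 312900 m, N 6180800 m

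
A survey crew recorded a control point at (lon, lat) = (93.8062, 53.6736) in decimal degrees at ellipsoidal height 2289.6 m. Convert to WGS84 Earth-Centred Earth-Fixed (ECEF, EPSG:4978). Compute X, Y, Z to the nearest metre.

X -251448 m, Y 3779546 m, Z 5117151 m

WGS84: a = 6378137 m, e² = 0.006694380; N(φ) = a/√(1−e²sin²φ) = 6392039.440 m.
X = (N+h)·cosφ·cosλ = -251447.972 m; Y = (N+h)·cosφ·sinλ = 3779546.154 m; Z = (N(1−e²)+h)·sinφ = 5117151.234 m.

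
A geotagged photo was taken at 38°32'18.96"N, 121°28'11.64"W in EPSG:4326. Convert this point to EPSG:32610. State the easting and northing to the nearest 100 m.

Zone 10 central meridian λ₀ = 6×10 − 183 = -123°; Δλ = +1.5301°.
Transverse Mercator on WGS84 with k₀ = 0.9996 gives E = 633353.814 m, N = 4266686.109 m.

E 633400 m, N 4266700 m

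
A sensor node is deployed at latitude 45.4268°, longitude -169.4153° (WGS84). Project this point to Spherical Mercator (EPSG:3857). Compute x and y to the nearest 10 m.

Web Mercator is spherical with R = a = 6378137 m.
x = R·λ = 6378137 × -2.956854788 = -18859224.929 m.
y = R·ln tan(π/4 + φ/2) = 6378137 × 0.891947687 = 5688964.543 m.

x -18859220 m, y 5688960 m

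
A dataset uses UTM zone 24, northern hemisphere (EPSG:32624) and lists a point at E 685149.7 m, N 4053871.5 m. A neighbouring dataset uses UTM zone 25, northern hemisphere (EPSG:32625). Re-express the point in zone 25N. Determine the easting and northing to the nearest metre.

UTM 24N → geographic: φ = 36.61239967°, λ = -36.92969966°.
UTM 25N (λ₀ = -33°) forward: E = 148503.871 m, N = 4059071.446 m.

E 148504 m, N 4059071 m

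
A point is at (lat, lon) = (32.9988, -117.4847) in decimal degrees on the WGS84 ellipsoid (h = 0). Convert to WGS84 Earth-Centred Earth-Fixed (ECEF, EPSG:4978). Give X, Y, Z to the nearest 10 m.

WGS84: a = 6378137 m, e² = 0.006694380; N(φ) = a/√(1−e²sin²φ) = 6384478.779 m.
X = (N+h)·cosφ·cosλ = -2471186.392 m; Y = (N+h)·cosφ·sinλ = -4750201.498 m; Z = (N(1−e²)+h)·sinφ = 3453847.026 m.

X -2471190 m, Y -4750200 m, Z 3453850 m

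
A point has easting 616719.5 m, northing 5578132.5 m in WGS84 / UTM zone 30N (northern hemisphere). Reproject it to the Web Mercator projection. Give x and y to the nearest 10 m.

x -151350 m, y 6506010 m

Unproject from UTM 30N (λ₀ = -3°) → φ = 50.34369989°, λ = -1.35959974°.
Web Mercator (R = 6378137 m): x = -151349.951 m, y = 6506012.751 m.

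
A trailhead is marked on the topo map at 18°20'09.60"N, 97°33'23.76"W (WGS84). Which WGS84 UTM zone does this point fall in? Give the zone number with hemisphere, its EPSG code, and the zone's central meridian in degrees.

Zone 14N (EPSG:32614), central meridian -99°

UTM zone = ⌊(λ + 180)/6⌋ + 1; -97.5566° ∈ [-102°, -96°) → zone 14.
Hemisphere: N (φ ≥ 0).
Central meridian λ₀ = 6×14 − 183 = -99°.
EPSG code: 32614.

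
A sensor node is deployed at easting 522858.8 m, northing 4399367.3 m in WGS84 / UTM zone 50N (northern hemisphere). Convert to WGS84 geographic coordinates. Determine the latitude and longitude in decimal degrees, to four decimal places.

Zone 50N: λ₀ = 117°, k₀ = 0.9996, false easting 500000 m.
Meridian distance M = (N − FN)/k₀ = 4401127.8 m.
Inverse transverse Mercator on WGS84 gives φ = 39.74390017°, λ = 117.26679961°.

lat 39.7439°, lon 117.2668°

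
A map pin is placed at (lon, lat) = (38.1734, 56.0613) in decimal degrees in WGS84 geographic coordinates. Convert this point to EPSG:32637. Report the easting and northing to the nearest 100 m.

E 448500 m, N 6213200 m

Zone 37 central meridian λ₀ = 6×37 − 183 = 39°; Δλ = -0.8266°.
Transverse Mercator on WGS84 with k₀ = 0.9996 gives E = 448529.066 m, N = 6213210.183 m.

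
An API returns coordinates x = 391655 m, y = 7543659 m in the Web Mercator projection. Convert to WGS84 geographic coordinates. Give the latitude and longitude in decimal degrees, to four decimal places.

R = 6378137 m. λ = x/R = 3.51829673°.
φ = 2·arctan(exp(y/R)) − 90° = 2·arctan(3.26329) − 90° = 55.92580155°.

lat 55.9258°, lon 3.5183°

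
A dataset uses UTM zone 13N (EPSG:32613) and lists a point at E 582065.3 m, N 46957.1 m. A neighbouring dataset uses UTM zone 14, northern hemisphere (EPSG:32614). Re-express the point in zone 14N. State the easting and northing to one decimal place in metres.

E -86399.1 m, N 47153.3 m

UTM 13N → geographic: φ = 0.42480011°, λ = -104.26250023°.
UTM 14N (λ₀ = -99°) forward: E = -86399.077 m, N = 47153.273 m.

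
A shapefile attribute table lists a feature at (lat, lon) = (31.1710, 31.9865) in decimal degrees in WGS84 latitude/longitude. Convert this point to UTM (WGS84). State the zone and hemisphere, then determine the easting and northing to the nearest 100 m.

Longitude 31.9865° lies in the 6° band [30°, 36°), giving zone 36; latitude is north of the equator, so 36N.
Zone 36 central meridian λ₀ = 6×36 − 183 = 33°; Δλ = -1.0135°.
Transverse Mercator on WGS84 with k₀ = 0.9996 gives E = 403415.875 m, N = 3448995.455 m.

Zone 36N: E 403400 m, N 3449000 m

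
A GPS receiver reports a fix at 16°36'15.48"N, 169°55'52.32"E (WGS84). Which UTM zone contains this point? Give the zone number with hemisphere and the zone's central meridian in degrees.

UTM zone = ⌊(λ + 180)/6⌋ + 1; 169.9312° ∈ [168°, 174°) → zone 59.
Hemisphere: N (φ ≥ 0).
Central meridian λ₀ = 6×59 − 183 = 171°.

Zone 59N, central meridian 171°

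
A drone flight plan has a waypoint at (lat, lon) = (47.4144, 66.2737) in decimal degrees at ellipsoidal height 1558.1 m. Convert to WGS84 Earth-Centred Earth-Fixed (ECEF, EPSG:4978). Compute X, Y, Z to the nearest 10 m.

X 1740220 m, Y 3959380 m, Z 4674210 m

WGS84: a = 6378137 m, e² = 0.006694380; N(φ) = a/√(1−e²sin²φ) = 6389741.571 m.
X = (N+h)·cosφ·cosλ = 1740215.483 m; Y = (N+h)·cosφ·sinλ = 3959382.477 m; Z = (N(1−e²)+h)·sinφ = 4674210.102 m.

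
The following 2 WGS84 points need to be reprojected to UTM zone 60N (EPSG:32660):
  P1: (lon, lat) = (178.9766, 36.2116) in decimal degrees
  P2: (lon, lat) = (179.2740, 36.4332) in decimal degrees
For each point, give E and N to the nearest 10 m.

UTM zone 60N: λ₀ = 177°, k₀ = 0.9996.
P1 (36.2116°, 178.9766°) → (677679.877, 4009229.417) m.
P2 (36.4332°, 179.2740°) → (703839.366, 4034401.443) m.

P1: E 677680 m, N 4009230 m; P2: E 703840 m, N 4034400 m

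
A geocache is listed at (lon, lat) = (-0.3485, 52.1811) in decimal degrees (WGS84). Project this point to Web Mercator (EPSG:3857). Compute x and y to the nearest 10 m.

Web Mercator is spherical with R = a = 6378137 m.
x = R·λ = 6378137 × -0.006082472 = -38794.843 m.
y = R·ln tan(π/4 + φ/2) = 6378137 × 1.071306108 = 6832937.129 m.

x -38790 m, y 6832940 m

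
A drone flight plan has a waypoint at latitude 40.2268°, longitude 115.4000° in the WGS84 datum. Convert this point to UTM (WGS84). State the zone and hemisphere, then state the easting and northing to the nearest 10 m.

Longitude 115.4000° lies in the 6° band [114°, 120°), giving zone 50; latitude is north of the equator, so 50N.
Zone 50 central meridian λ₀ = 6×50 − 183 = 117°; Δλ = -1.6000°.
Transverse Mercator on WGS84 with k₀ = 0.9996 gives E = 363874.430 m, N = 4454157.951 m.

Zone 50N: E 363870 m, N 4454160 m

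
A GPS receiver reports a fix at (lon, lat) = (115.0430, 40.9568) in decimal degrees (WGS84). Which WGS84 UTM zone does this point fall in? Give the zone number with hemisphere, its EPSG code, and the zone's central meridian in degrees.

UTM zone = ⌊(λ + 180)/6⌋ + 1; 115.0430° ∈ [114°, 120°) → zone 50.
Hemisphere: N (φ ≥ 0).
Central meridian λ₀ = 6×50 − 183 = 117°.
EPSG code: 32650.

Zone 50N (EPSG:32650), central meridian 117°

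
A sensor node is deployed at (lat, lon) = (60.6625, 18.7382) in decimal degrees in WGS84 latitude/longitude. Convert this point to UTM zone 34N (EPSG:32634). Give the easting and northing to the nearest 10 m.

E 376390 m, N 6727320 m

Zone 34 central meridian λ₀ = 6×34 − 183 = 21°; Δλ = -2.2618°.
Transverse Mercator on WGS84 with k₀ = 0.9996 gives E = 376389.579 m, N = 6727323.332 m.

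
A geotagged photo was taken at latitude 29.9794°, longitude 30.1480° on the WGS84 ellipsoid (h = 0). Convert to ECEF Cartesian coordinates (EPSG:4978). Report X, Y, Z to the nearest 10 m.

X 4781440 m, Y 2777060 m, Z 3168400 m

WGS84: a = 6378137 m, e² = 0.006694380; N(φ) = a/√(1−e²sin²φ) = 6383474.255 m.
X = (N+h)·cosφ·cosλ = 4781441.763 m; Y = (N+h)·cosφ·sinλ = 2777059.164 m; Z = (N(1−e²)+h)·sinφ = 3168395.912 m.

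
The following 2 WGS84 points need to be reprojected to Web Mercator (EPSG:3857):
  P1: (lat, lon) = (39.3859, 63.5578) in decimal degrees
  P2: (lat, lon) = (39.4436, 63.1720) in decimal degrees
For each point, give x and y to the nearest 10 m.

P1: x 7075220 m, y 4777100 m; P2: x 7032270 m, y 4785410 m

Web Mercator: x = R·λ, y = R·ln tan(π/4+φ/2), R = 6378137 m.
P1 (39.3859°, 63.5578°) → (7075221.932, 4777100.150) m.
P2 (39.4436°, 63.1720°) → (7032274.872, 4785414.133) m.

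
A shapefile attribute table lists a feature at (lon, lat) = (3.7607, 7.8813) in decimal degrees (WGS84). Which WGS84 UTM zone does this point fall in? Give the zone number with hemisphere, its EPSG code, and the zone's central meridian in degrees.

UTM zone = ⌊(λ + 180)/6⌋ + 1; 3.7607° ∈ [0°, 6°) → zone 31.
Hemisphere: N (φ ≥ 0).
Central meridian λ₀ = 6×31 − 183 = 3°.
EPSG code: 32631.

Zone 31N (EPSG:32631), central meridian 3°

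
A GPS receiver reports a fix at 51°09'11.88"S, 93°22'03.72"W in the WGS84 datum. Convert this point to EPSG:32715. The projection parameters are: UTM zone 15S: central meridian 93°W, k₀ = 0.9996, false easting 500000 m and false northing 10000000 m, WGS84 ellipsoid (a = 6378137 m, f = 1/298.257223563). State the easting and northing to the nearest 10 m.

Zone 15 central meridian λ₀ = 6×15 − 183 = -93°; Δλ = -0.3677°.
Transverse Mercator on WGS84 with k₀ = 0.9996 gives E = 474283.792 m, N = 4333063.080 m.

E 474280 m, N 4333060 m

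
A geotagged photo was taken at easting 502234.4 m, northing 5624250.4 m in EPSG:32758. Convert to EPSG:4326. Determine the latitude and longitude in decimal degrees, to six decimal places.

Zone 58S: λ₀ = 165°, k₀ = 0.9996, false easting 500000 m, false northing 10000000 m.
Meridian distance M = (N − FN)/k₀ = -4377500.6 m.
Inverse transverse Mercator on WGS84 gives φ = -39.53139971°, λ = 165.02599944°.

lat -39.531400°, lon 165.025999°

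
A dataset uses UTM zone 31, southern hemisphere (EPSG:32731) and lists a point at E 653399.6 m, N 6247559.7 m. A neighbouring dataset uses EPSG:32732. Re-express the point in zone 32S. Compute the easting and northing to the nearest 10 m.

UTM 31S → geographic: φ = -33.90119997°, λ = 4.65909989°.
UTM 32S (λ₀ = 9°) forward: E = 98517.645 m, N = 6240306.061 m.

E 98520 m, N 6240310 m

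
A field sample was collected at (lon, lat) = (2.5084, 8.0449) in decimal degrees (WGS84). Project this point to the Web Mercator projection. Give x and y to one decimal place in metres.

x 279233.8 m, y 898511.4 m

Web Mercator is spherical with R = a = 6378137 m.
x = R·λ = 6378137 × 0.043779839 = 279233.811 m.
y = R·ln tan(π/4 + φ/2) = 6378137 × 0.140873643 = 898511.395 m.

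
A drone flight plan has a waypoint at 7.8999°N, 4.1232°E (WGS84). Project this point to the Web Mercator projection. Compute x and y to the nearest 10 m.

x 458990 m, y 882210 m

Web Mercator is spherical with R = a = 6378137 m.
x = R·λ = 6378137 × 0.071963416 = 458992.524 m.
y = R·ln tan(π/4 + φ/2) = 6378137 × 0.138318217 = 882212.536 m.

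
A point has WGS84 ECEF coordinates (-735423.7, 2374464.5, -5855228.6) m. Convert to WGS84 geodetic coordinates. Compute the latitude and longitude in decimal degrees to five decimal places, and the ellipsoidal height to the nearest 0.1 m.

lat -67.13520°, lon 107.20890°, h 1020.4 m

λ = atan2(Y, X) = 107.20889905°; p = √(X²+Y²) = 2485745.3 m.
Bowring's method on WGS84 (a = 6378137 m, b = 6356752.314 m) gives φ = -67.13520005°, h = 1020.419 m.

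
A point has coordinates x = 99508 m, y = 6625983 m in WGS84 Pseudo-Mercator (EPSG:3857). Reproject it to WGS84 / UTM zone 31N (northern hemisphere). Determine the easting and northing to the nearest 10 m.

E 352310 m, N 5654880 m

Web Mercator inverse (R = 6378137 m) → φ = 51.02650223°, λ = 0.89389557°.
UTM 31N forward: E = 352306.622 m, N = 5654882.816 m.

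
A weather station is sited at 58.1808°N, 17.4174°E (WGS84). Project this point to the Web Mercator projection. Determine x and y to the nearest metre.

Web Mercator is spherical with R = a = 6378137 m.
x = R·λ = 6378137 × 0.303990977 = 1938896.099 m.
y = R·ln tan(π/4 + φ/2) = 6378137 × 1.255130496 = 8005394.257 m.

x 1938896 m, y 8005394 m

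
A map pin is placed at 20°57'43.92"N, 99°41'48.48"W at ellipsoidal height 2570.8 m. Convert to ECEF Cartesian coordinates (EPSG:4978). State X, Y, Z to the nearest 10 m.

X -1004030 m, Y -5875800 m, Z 2268410 m

WGS84: a = 6378137 m, e² = 0.006694380; N(φ) = a/√(1−e²sin²φ) = 6380871.119 m.
X = (N+h)·cosφ·cosλ = -1004031.021 m; Y = (N+h)·cosφ·sinλ = -5875799.328 m; Z = (N(1−e²)+h)·sinφ = 2268407.111 m.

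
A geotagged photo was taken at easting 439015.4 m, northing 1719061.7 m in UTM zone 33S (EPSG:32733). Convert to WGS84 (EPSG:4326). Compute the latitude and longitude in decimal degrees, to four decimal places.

lat -74.6081°, lon 12.9412°

Zone 33S: λ₀ = 15°, k₀ = 0.9996, false easting 500000 m, false northing 10000000 m.
Meridian distance M = (N − FN)/k₀ = -8284252.0 m.
Inverse transverse Mercator on WGS84 gives φ = -74.60809971°, λ = 12.94119990°.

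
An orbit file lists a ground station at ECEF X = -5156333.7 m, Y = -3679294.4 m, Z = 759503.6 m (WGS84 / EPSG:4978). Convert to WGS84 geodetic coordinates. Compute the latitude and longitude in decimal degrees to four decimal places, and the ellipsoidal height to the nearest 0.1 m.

λ = atan2(Y, X) = -144.49029957°; p = √(X²+Y²) = 6334428.5 m.
Bowring's method on WGS84 (a = 6378137 m, b = 6356752.314 m) gives φ = 6.88279963°, h = 1966.186 m.

lat 6.8828°, lon -144.4903°, h 1966.2 m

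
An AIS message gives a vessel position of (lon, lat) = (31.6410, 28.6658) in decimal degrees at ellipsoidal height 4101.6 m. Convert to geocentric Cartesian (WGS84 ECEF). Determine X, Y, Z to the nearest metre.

WGS84: a = 6378137 m, e² = 0.006694380; N(φ) = a/√(1−e²sin²φ) = 6383055.305 m.
X = (N+h)·cosφ·cosλ = 4771230.697 m; Y = (N+h)·cosφ·sinλ = 2939989.205 m; Z = (N(1−e²)+h)·sinφ = 3043420.292 m.

X 4771231 m, Y 2939989 m, Z 3043420 m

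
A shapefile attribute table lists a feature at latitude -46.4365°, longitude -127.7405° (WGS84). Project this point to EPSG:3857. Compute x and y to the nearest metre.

Web Mercator is spherical with R = a = 6378137 m.
x = R·λ = 6378137 × -2.229492313 = -14220007.414 m.
y = R·ln tan(π/4 + φ/2) = 6378137 × -0.917286147 = -5850576.711 m.

x -14220007 m, y -5850577 m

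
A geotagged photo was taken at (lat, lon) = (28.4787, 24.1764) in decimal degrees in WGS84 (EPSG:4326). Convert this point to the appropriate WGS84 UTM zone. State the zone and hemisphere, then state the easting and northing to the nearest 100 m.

Longitude 24.1764° lies in the 6° band [24°, 30°), giving zone 35; latitude is north of the equator, so 35N.
Zone 35 central meridian λ₀ = 6×35 − 183 = 27°; Δλ = -2.8236°.
Transverse Mercator on WGS84 with k₀ = 0.9996 gives E = 223551.604 m, N = 3153482.073 m.

Zone 35N: E 223600 m, N 3153500 m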